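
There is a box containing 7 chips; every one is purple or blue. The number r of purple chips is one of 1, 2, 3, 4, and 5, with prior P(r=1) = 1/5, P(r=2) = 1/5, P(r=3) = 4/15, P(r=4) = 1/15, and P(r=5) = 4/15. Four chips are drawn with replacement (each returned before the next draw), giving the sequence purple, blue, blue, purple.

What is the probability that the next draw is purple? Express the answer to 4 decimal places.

0.4686

Under each hypothesis, the probability of the observed sequence is: P(data | r = 1) = (1/7)(6/7)(6/7)(1/7) = 0.014994; P(data | r = 2) = (2/7)(5/7)(5/7)(2/7) = 0.041649; P(data | r = 3) = (3/7)(4/7)(4/7)(3/7) = 0.059975; P(data | r = 4) = (4/7)(3/7)(3/7)(4/7) = 0.059975; P(data | r = 5) = (5/7)(2/7)(2/7)(5/7) = 0.041649.
The prior-weighted likelihoods are 1/5 · 0.014994 = 0.0029988, 1/5 · 0.041649 = 0.0083299, 4/15 · 0.059975 = 0.015993, 1/15 · 0.059975 = 0.0039983, 4/15 · 0.041649 = 0.011106; with total 0.042427.
The posterior is then P(r = 1 | data) = 0.070681, P(r = 2 | data) = 0.19634, P(r = 3 | data) = 0.37696, P(r = 4 | data) = 0.094241, P(r = 5 | data) = 0.26178.
The predictive probability is P(purple next | data) = (1/7)(0.070681) + (2/7)(0.19634) + (3/7)(0.37696) + (4/7)(0.094241) + (5/7)(0.26178) = 0.46859.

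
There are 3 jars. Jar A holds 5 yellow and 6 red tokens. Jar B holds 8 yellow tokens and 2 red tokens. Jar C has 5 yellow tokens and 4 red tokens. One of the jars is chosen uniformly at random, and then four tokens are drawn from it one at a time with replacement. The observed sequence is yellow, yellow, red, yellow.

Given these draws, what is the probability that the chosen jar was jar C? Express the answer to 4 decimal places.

The likelihood of the observed sequence under each hypothesis: P(data | jar A) = (5/11)(5/11)(6/11)(5/11) = 0.051226; P(data | jar B) = (8/10)(8/10)(2/10)(8/10) = 0.1024; P(data | jar C) = (5/9)(5/9)(4/9)(5/9) = 0.076208.
Weighting by the prior gives 1/3 · 0.051226 = 0.017075, 1/3 · 0.1024 = 0.034133, 1/3 · 0.076208 = 0.025403; summing to 0.076611.
Therefore the posterior P(jar C | data) = (0.025403) / (0.076611) = 0.33158.

0.3316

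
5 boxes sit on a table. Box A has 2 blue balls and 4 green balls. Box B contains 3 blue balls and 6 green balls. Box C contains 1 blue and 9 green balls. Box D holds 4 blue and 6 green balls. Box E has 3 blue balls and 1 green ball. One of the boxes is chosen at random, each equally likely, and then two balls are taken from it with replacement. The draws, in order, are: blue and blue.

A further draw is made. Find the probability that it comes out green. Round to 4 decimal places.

Under each hypothesis, the probability of the observed sequence is: P(data | box A) = (2/6)(2/6) = 0.11111; P(data | box B) = (3/9)(3/9) = 0.11111; P(data | box C) = (1/10)(1/10) = 0.01; P(data | box D) = (4/10)(4/10) = 0.16; P(data | box E) = (3/4)(3/4) = 0.5625.
Weighting by the prior gives 1/5 · 0.11111 = 0.022222, 1/5 · 0.11111 = 0.022222, 1/5 · 0.01 = 0.002, 1/5 · 0.16 = 0.032, 1/5 · 0.5625 = 0.1125; summing to 0.19094.
Normalising, the posterior is P(box A | data) = 0.11638, P(box B | data) = 0.11638, P(box C | data) = 0.010474, P(box D | data) = 0.16759, P(box E | data) = 0.58918.
Averaging over the posterior, P(green next | data) = (2/3)(0.11638) + (2/3)(0.11638) + (9/10)(0.010474) + (3/5)(0.16759) + (1/4)(0.58918) = 0.41245.

0.4124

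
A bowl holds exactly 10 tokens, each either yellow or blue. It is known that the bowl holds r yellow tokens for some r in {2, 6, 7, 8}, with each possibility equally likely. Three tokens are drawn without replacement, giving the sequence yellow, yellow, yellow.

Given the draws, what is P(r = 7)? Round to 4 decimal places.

0.3153

Under each hypothesis, the probability of the observed sequence is: P(data | r = 2) = (2/10)(1/9)(0/8) = 0; P(data | r = 6) = (6/10)(5/9)(4/8) = 1/6; P(data | r = 7) = (7/10)(6/9)(5/8) = 7/24; P(data | r = 8) = (8/10)(7/9)(6/8) = 7/15.
Multiplying each by its prior: 1/4 · 0 = 0, 1/4 · 1/6 = 1/24, 1/4 · 7/24 = 7/96, 1/4 · 7/15 = 7/60; with total 37/160.
So P(r = 7 | data) = (7/96) / (37/160) = 35/111.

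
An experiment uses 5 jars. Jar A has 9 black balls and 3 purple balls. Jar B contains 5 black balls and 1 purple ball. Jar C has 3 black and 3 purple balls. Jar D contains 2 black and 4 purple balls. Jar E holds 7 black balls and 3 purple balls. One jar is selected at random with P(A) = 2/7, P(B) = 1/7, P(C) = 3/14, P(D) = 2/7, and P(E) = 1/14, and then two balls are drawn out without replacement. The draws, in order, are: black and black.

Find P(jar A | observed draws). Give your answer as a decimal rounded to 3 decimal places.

0.450

The likelihood of the observed sequence under each hypothesis: P(data | jar A) = (9/12)(8/11) = 6/11; P(data | jar B) = (5/6)(4/5) = 2/3; P(data | jar C) = (3/6)(2/5) = 1/5; P(data | jar D) = (2/6)(1/5) = 1/15; P(data | jar E) = (7/10)(6/9) = 7/15.
Multiplying each by its prior: 2/7 · 6/11 = 12/77, 1/7 · 2/3 = 2/21, 3/14 · 1/5 = 3/70, 2/7 · 1/15 = 2/105, 1/14 · 7/15 = 1/30; these sum to 80/231.
Hence P(jar A | data) = (12/77) / (80/231) = 9/20.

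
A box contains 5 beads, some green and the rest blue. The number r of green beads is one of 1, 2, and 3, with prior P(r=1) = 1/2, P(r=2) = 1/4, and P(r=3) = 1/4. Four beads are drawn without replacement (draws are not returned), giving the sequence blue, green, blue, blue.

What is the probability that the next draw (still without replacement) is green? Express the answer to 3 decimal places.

Compute the likelihood of the observed sequence for each case: P(data | r = 1) = (4/5)(1/4)(3/3)(2/2) = 1/5; P(data | r = 2) = (3/5)(2/4)(2/3)(1/2) = 1/10; P(data | r = 3) = (2/5)(3/4)(1/3)(0/2) = 0.
Multiplying each by its prior: 1/2 · 1/5 = 1/10, 1/4 · 1/10 = 1/40, 1/4 · 0 = 0; these sum to 1/8.
Dividing through by the total gives posterior P(r = 1 | data) = 4/5, P(r = 2 | data) = 1/5, P(r = 3 | data) = 0.
The predictive probability is P(green next | data) = (0)(4/5) + (1)(1/5) = 1/5.

0.200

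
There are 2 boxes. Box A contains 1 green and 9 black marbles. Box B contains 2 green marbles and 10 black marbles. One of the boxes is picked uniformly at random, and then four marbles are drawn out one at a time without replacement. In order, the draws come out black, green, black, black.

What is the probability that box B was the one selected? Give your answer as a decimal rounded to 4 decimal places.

0.5479

Compute the likelihood of the observed sequence for each case: P(data | box A) = (9/10)(1/9)(8/8)(7/7) = 1/10; P(data | box B) = (10/12)(2/11)(9/10)(8/9) = 4/33.
Multiplying each by its prior: 1/2 · 1/10 = 1/20, 1/2 · 4/33 = 2/33; summing to 73/660.
By Bayes' rule, P(box B | data) = (2/33) / (73/660) = 40/73.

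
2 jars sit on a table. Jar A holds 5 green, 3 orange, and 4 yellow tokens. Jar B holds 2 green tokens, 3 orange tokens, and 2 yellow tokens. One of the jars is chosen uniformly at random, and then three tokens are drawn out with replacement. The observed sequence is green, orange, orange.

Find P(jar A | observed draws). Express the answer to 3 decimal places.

0.332

For each hypothesis, P(data | H) works out to: P(data | jar A) = (5/12)(3/12)(3/12) = 0.026042; P(data | jar B) = (2/7)(3/7)(3/7) = 0.052478.
The prior-weighted likelihoods are 1/2 · 0.026042 = 0.013021, 1/2 · 0.052478 = 0.026239; summing to 0.03926.
Hence P(jar A | data) = (0.013021) / (0.03926) = 0.33166.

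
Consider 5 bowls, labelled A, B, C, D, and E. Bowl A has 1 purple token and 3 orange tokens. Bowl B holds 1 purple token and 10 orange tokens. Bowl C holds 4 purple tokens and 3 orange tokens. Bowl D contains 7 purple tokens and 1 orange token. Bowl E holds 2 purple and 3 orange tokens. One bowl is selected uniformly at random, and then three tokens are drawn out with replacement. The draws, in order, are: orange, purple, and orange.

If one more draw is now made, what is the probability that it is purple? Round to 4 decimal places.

For each hypothesis, P(data | H) works out to: P(data | bowl A) = (3/4)(1/4)(3/4) = 0.14062; P(data | bowl B) = (10/11)(1/11)(10/11) = 0.075131; P(data | bowl C) = (3/7)(4/7)(3/7) = 0.10496; P(data | bowl D) = (1/8)(7/8)(1/8) = 0.013672; P(data | bowl E) = (3/5)(2/5)(3/5) = 0.144.
Weighting by the prior gives 1/5 · 0.14062 = 0.028125, 1/5 · 0.075131 = 0.015026, 1/5 · 0.10496 = 0.020991, 1/5 · 0.013672 = 0.0027344, 1/5 · 0.144 = 0.0288; summing to 0.095677.
The posterior is then P(bowl A | data) = 0.29396, P(bowl B | data) = 0.15705, P(bowl C | data) = 0.2194, P(bowl D | data) = 0.028579, P(bowl E | data) = 0.30101.
So P(purple next | data) = Σ P(purple next | H) P(H | data) = (1/4)(0.29396) + (1/11)(0.15705) + (4/7)(0.2194) + (7/8)(0.028579) + (2/5)(0.30101) = 0.35855.

0.3585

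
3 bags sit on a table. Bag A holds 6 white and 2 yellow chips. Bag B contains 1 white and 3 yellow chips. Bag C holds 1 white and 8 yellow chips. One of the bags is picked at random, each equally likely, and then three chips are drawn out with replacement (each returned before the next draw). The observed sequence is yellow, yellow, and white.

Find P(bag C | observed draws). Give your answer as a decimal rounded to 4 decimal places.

Compute the likelihood of the observed sequence for each case: P(data | bag A) = (2/8)(2/8)(6/8) = 0.046875; P(data | bag B) = (3/4)(3/4)(1/4) = 0.14062; P(data | bag C) = (8/9)(8/9)(1/9) = 0.087791.
Multiplying each by its prior: 1/3 · 0.046875 = 0.015625, 1/3 · 0.14062 = 0.046875, 1/3 · 0.087791 = 0.029264; with total 0.091764.
So P(bag C | data) = (0.029264) / (0.091764) = 0.3189.

0.3189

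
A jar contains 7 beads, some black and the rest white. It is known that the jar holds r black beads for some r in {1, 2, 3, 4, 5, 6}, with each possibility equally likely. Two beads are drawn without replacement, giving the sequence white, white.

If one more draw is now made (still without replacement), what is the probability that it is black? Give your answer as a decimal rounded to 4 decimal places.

0.4000

Under each hypothesis, the probability of the observed sequence is: P(data | r = 1) = (6/7)(5/6) = 5/7; P(data | r = 2) = (5/7)(4/6) = 10/21; P(data | r = 3) = (4/7)(3/6) = 2/7; P(data | r = 4) = (3/7)(2/6) = 1/7; P(data | r = 5) = (2/7)(1/6) = 1/21; P(data | r = 6) = (1/7)(0/6) = 0.
The prior-weighted likelihoods are 1/6 · 5/7 = 5/42, 1/6 · 10/21 = 5/63, 1/6 · 2/7 = 1/21, 1/6 · 1/7 = 1/42, 1/6 · 1/21 = 1/126, 1/6 · 0 = 0; these sum to 5/18.
Dividing through by the total gives posterior P(r = 1 | data) = 3/7, P(r = 2 | data) = 2/7, P(r = 3 | data) = 6/35, P(r = 4 | data) = 3/35, P(r = 5 | data) = 1/35, P(r = 6 | data) = 0.
Averaging over the posterior, P(black next | data) = (1/5)(3/7) + (2/5)(2/7) + (3/5)(6/35) + (4/5)(3/35) + (1)(1/35) = 2/5.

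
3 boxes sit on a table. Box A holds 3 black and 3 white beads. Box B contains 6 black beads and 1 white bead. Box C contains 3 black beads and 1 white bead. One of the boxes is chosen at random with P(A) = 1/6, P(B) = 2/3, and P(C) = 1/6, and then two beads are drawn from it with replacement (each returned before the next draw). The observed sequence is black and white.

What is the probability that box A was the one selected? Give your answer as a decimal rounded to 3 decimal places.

Under each hypothesis, the probability of the observed sequence is: P(data | box A) = (3/6)(3/6) = 0.25; P(data | box B) = (6/7)(1/7) = 0.12245; P(data | box C) = (3/4)(1/4) = 0.1875.
Multiplying each by its prior: 1/6 · 0.25 = 0.041667, 2/3 · 0.12245 = 0.081633, 1/6 · 0.1875 = 0.03125; summing to 0.15455.
By Bayes' rule, P(box A | data) = (0.041667) / (0.15455) = 0.2696.

0.270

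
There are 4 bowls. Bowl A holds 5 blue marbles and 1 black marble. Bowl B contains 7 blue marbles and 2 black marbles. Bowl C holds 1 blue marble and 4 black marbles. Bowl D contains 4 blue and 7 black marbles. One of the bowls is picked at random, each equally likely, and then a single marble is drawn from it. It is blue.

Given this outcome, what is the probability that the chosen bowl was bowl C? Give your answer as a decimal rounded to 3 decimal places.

0.092

The likelihood of this draw under each hypothesis: P(data | bowl A) = (5/6) = 0.83333; P(data | bowl B) = (7/9) = 0.77778; P(data | bowl C) = (1/5) = 0.2; P(data | bowl D) = (4/11) = 0.36364.
Weighting by the prior gives 1/4 · 0.83333 = 0.20833, 1/4 · 0.77778 = 0.19444, 1/4 · 0.2 = 0.05, 1/4 · 0.36364 = 0.090909; summing to 0.54369.
Hence P(bowl C | data) = (0.05) / (0.54369) = 0.091965.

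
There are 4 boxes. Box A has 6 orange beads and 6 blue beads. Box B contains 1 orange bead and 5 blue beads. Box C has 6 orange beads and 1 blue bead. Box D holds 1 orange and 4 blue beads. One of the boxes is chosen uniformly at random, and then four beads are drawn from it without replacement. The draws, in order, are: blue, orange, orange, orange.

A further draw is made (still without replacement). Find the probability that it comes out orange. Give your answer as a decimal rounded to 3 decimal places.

Compute the likelihood of the observed sequence for each case: P(data | box A) = (6/12)(6/11)(5/10)(4/9) = 2/33; P(data | box B) = (5/6)(1/5)(0/4) = 0; P(data | box C) = (1/7)(6/6)(5/5)(4/4) = 1/7; P(data | box D) = (4/5)(1/4)(0/3) = 0.
Weighting by the prior gives 1/4 · 2/33 = 1/66, 1/4 · 0 = 0, 1/4 · 1/7 = 1/28, 1/4 · 0 = 0; these sum to 47/924.
The posterior is then P(box A | data) = 14/47, P(box B | data) = 0, P(box C | data) = 33/47, P(box D | data) = 0.
So P(orange next | data) = Σ P(orange next | H) P(H | data) = (3/8)(14/47) + (1)(33/47) = 153/188.

0.814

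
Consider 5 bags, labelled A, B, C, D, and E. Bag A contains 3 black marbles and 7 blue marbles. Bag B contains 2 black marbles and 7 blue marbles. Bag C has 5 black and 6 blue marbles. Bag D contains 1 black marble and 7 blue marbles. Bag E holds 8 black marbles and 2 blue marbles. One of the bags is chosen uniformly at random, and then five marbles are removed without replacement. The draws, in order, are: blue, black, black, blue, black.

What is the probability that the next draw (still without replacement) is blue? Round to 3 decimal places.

Compute the likelihood of the observed sequence for each case: P(data | bag A) = (7/10)(3/9)(2/8)(6/7)(1/6) = 0.0083333; P(data | bag B) = (7/9)(2/8)(1/7)(6/6)(0/5) = 0; P(data | bag C) = (6/11)(5/10)(4/9)(5/8)(3/7) = 0.032468; P(data | bag D) = (7/8)(1/7)(0/6) = 0; P(data | bag E) = (2/10)(8/9)(7/8)(1/7)(6/6) = 0.022222.
The prior-weighted likelihoods are 1/5 · 0.0083333 = 0.0016667, 1/5 · 0 = 0, 1/5 · 0.032468 = 0.0064935, 1/5 · 0 = 0, 1/5 · 0.022222 = 0.0044444; with total 0.012605.
Normalising, the posterior is P(bag A | data) = 0.13223, P(bag B | data) = 0, P(bag C | data) = 0.51517, P(bag D | data) = 0, P(bag E | data) = 0.3526.
So P(blue next | data) = Σ P(blue next | H) P(H | data) = (1)(0.13223) + (2/3)(0.51517) + (0)(0.3526) = 0.47567.

0.476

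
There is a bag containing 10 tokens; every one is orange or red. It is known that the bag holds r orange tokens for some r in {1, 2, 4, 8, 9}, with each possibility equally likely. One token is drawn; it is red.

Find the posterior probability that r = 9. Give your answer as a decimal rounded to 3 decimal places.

0.038

Under each hypothesis, the probability of this draw is: P(data | r = 1) = (9/10) = 9/10; P(data | r = 2) = (8/10) = 4/5; P(data | r = 4) = (6/10) = 3/5; P(data | r = 8) = (2/10) = 1/5; P(data | r = 9) = (1/10) = 1/10.
The prior-weighted likelihoods are 1/5 · 9/10 = 9/50, 1/5 · 4/5 = 4/25, 1/5 · 3/5 = 3/25, 1/5 · 1/5 = 1/25, 1/5 · 1/10 = 1/50; summing to 13/25.
By Bayes' rule, P(r = 9 | data) = (1/50) / (13/25) = 1/26.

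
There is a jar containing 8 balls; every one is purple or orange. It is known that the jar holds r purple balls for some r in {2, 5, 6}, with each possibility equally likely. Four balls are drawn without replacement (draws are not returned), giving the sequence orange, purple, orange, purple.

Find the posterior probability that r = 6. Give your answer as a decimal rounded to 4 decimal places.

0.2500

The likelihood of the observed sequence under each hypothesis: P(data | r = 2) = (6/8)(2/7)(5/6)(1/5) = 1/28; P(data | r = 5) = (3/8)(5/7)(2/6)(4/5) = 1/14; P(data | r = 6) = (2/8)(6/7)(1/6)(5/5) = 1/28.
Multiplying each by its prior: 1/3 · 1/28 = 1/84, 1/3 · 1/14 = 1/42, 1/3 · 1/28 = 1/84; summing to 1/21.
Therefore the posterior P(r = 6 | data) = (1/84) / (1/21) = 1/4.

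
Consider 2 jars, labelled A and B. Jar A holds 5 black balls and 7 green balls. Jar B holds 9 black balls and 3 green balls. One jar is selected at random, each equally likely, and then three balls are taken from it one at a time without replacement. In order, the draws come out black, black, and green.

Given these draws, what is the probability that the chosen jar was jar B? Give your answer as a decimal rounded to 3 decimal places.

Under each hypothesis, the probability of the observed sequence is: P(data | jar A) = (5/12)(4/11)(7/10) = 7/66; P(data | jar B) = (9/12)(8/11)(3/10) = 9/55.
The prior-weighted likelihoods are 1/2 · 7/66 = 7/132, 1/2 · 9/55 = 9/110; these sum to 89/660.
Hence P(jar B | data) = (9/110) / (89/660) = 54/89.

0.607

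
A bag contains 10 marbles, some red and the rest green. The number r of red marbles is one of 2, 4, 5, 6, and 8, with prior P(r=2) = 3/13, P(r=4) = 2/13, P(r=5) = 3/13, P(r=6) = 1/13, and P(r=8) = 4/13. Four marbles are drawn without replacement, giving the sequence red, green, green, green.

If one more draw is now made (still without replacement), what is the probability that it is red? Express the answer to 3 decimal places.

Compute the likelihood of the observed sequence for each case: P(data | r = 2) = (2/10)(8/9)(7/8)(6/7) = 0.13333; P(data | r = 4) = (4/10)(6/9)(5/8)(4/7) = 0.095238; P(data | r = 5) = (5/10)(5/9)(4/8)(3/7) = 0.059524; P(data | r = 6) = (6/10)(4/9)(3/8)(2/7) = 0.028571; P(data | r = 8) = (8/10)(2/9)(1/8)(0/7) = 0.
The prior-weighted likelihoods are 3/13 · 0.13333 = 0.030769, 2/13 · 0.095238 = 0.014652, 3/13 · 0.059524 = 0.013736, 1/13 · 0.028571 = 0.0021978, 4/13 · 0 = 0; with total 0.061355.
Normalising, the posterior is P(r = 2 | data) = 0.50149, P(r = 4 | data) = 0.23881, P(r = 5 | data) = 0.22388, P(r = 6 | data) = 0.035821, P(r = 8 | data) = 0.
Averaging over the posterior, P(red next | data) = (1/6)(0.50149) + (1/2)(0.23881) + (2/3)(0.22388) + (5/6)(0.035821) = 0.38209.

0.382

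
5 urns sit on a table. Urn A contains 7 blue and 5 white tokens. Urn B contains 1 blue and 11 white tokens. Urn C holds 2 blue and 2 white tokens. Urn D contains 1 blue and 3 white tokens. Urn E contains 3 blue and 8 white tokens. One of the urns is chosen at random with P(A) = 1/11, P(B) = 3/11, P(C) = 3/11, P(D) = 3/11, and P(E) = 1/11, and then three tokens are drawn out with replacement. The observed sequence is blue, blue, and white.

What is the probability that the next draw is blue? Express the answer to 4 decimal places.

0.4403

For each hypothesis, P(data | H) works out to: P(data | urn A) = (7/12)(7/12)(5/12) = 0.14178; P(data | urn B) = (1/12)(1/12)(11/12) = 0.0063657; P(data | urn C) = (2/4)(2/4)(2/4) = 0.125; P(data | urn D) = (1/4)(1/4)(3/4) = 0.046875; P(data | urn E) = (3/11)(3/11)(8/11) = 0.054095.
Multiplying each by its prior: 1/11 · 0.14178 = 0.012889, 3/11 · 0.0063657 = 0.0017361, 3/11 · 0.125 = 0.034091, 3/11 · 0.046875 = 0.012784, 1/11 · 0.054095 = 0.0049177; summing to 0.066418.
The posterior is then P(urn A | data) = 0.19406, P(urn B | data) = 0.026139, P(urn C | data) = 0.51328, P(urn D | data) = 0.19248, P(urn E | data) = 0.074041.
The predictive probability is P(blue next | data) = (7/12)(0.19406) + (1/12)(0.026139) + (1/2)(0.51328) + (1/4)(0.19248) + (3/11)(0.074041) = 0.44033.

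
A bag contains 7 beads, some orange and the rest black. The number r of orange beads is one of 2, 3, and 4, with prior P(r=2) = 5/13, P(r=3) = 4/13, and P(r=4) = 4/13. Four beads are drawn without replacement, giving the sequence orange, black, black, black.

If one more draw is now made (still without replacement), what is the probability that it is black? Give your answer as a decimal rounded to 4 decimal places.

0.5041

Compute the likelihood of the observed sequence for each case: P(data | r = 2) = (2/7)(5/6)(4/5)(3/4) = 1/7; P(data | r = 3) = (3/7)(4/6)(3/5)(2/4) = 3/35; P(data | r = 4) = (4/7)(3/6)(2/5)(1/4) = 1/35.
Weighting by the prior gives 5/13 · 1/7 = 5/91, 4/13 · 3/35 = 12/455, 4/13 · 1/35 = 4/455; these sum to 41/455.
Dividing through by the total gives posterior P(r = 2 | data) = 25/41, P(r = 3 | data) = 12/41, P(r = 4 | data) = 4/41.
So P(black next | data) = Σ P(black next | H) P(H | data) = (2/3)(25/41) + (1/3)(12/41) + (0)(4/41) = 62/123.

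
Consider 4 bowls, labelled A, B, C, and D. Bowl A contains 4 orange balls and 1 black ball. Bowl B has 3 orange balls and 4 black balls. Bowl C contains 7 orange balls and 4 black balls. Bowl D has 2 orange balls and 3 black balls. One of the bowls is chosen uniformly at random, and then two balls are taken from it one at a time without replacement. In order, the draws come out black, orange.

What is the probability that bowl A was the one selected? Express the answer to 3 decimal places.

Compute the likelihood of the observed sequence for each case: P(data | bowl A) = (1/5)(4/4) = 0.2; P(data | bowl B) = (4/7)(3/6) = 0.28571; P(data | bowl C) = (4/11)(7/10) = 0.25455; P(data | bowl D) = (3/5)(2/4) = 0.3.
Weighting by the prior gives 1/4 · 0.2 = 0.05, 1/4 · 0.28571 = 0.071429, 1/4 · 0.25455 = 0.063636, 1/4 · 0.3 = 0.075; with total 0.26006.
So P(bowl A | data) = (0.05) / (0.26006) = 0.19226.

0.192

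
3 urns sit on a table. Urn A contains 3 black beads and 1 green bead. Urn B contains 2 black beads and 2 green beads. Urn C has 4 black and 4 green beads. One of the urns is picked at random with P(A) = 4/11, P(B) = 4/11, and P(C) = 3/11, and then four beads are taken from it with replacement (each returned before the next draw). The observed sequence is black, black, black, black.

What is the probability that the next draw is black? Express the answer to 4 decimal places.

Compute the likelihood of the observed sequence for each case: P(data | urn A) = (3/4)(3/4)(3/4)(3/4) = 81/256; P(data | urn B) = (2/4)(2/4)(2/4)(2/4) = 1/16; P(data | urn C) = (4/8)(4/8)(4/8)(4/8) = 1/16.
Weighting by the prior gives 4/11 · 81/256 = 81/704, 4/11 · 1/16 = 1/44, 3/11 · 1/16 = 3/176; with total 109/704.
Normalising, the posterior is P(urn A | data) = 81/109, P(urn B | data) = 16/109, P(urn C | data) = 12/109.
Averaging over the posterior, P(black next | data) = (3/4)(81/109) + (1/2)(16/109) + (1/2)(12/109) = 299/436.

0.6858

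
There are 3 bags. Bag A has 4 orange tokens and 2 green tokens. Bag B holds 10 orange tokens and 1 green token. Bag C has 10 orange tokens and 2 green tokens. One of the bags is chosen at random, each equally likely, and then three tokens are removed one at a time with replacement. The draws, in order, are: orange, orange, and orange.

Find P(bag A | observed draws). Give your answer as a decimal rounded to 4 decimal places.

The likelihood of the observed sequence under each hypothesis: P(data | bag A) = (4/6)(4/6)(4/6) = 0.2963; P(data | bag B) = (10/11)(10/11)(10/11) = 0.75131; P(data | bag C) = (10/12)(10/12)(10/12) = 0.5787.
Multiplying each by its prior: 1/3 · 0.2963 = 0.098765, 1/3 · 0.75131 = 0.25044, 1/3 · 0.5787 = 0.1929; summing to 0.5421.
By Bayes' rule, P(bag A | data) = (0.098765) / (0.5421) = 0.18219.

0.1822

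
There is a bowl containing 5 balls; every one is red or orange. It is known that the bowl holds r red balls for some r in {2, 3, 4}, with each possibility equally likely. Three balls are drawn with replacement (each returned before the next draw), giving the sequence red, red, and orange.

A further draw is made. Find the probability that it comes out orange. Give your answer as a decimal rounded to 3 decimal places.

Under each hypothesis, the probability of the observed sequence is: P(data | r = 2) = (2/5)(2/5)(3/5) = 12/125; P(data | r = 3) = (3/5)(3/5)(2/5) = 18/125; P(data | r = 4) = (4/5)(4/5)(1/5) = 16/125.
The prior-weighted likelihoods are 1/3 · 12/125 = 4/125, 1/3 · 18/125 = 6/125, 1/3 · 16/125 = 16/375; summing to 46/375.
Dividing through by the total gives posterior P(r = 2 | data) = 6/23, P(r = 3 | data) = 9/23, P(r = 4 | data) = 8/23.
The predictive probability is P(orange next | data) = (3/5)(6/23) + (2/5)(9/23) + (1/5)(8/23) = 44/115.

0.383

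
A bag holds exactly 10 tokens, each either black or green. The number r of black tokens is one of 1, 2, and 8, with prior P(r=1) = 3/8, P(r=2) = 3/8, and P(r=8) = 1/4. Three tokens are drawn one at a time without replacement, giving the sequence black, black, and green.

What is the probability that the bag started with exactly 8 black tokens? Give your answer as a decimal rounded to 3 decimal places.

Under each hypothesis, the probability of the observed sequence is: P(data | r = 1) = (1/10)(0/9) = 0; P(data | r = 2) = (2/10)(1/9)(8/8) = 1/45; P(data | r = 8) = (8/10)(7/9)(2/8) = 7/45.
The prior-weighted likelihoods are 3/8 · 0 = 0, 3/8 · 1/45 = 1/120, 1/4 · 7/45 = 7/180; these sum to 17/360.
Hence P(r = 8 | data) = (7/180) / (17/360) = 14/17.

0.824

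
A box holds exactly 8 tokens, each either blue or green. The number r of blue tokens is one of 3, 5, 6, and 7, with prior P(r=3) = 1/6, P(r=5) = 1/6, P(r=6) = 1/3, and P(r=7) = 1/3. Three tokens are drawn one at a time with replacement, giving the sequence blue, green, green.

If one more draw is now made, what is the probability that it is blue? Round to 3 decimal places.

0.574

Compute the likelihood of the observed sequence for each case: P(data | r = 3) = (3/8)(5/8)(5/8) = 0.14648; P(data | r = 5) = (5/8)(3/8)(3/8) = 0.087891; P(data | r = 6) = (6/8)(2/8)(2/8) = 0.046875; P(data | r = 7) = (7/8)(1/8)(1/8) = 0.013672.
Weighting by the prior gives 1/6 · 0.14648 = 0.024414, 1/6 · 0.087891 = 0.014648, 1/3 · 0.046875 = 0.015625, 1/3 · 0.013672 = 0.0045573; these sum to 0.059245.
Normalising, the posterior is P(r = 3 | data) = 0.41209, P(r = 5 | data) = 0.24725, P(r = 6 | data) = 0.26374, P(r = 7 | data) = 0.076923.
So P(blue next | data) = Σ P(blue next | H) P(H | data) = (3/8)(0.41209) + (5/8)(0.24725) + (3/4)(0.26374) + (7/8)(0.076923) = 0.57418.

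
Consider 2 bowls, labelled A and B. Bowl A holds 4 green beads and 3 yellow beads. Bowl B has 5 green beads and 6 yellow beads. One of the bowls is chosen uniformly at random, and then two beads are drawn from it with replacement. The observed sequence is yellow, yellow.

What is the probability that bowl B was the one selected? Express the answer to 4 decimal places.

0.6183

For each hypothesis, P(data | H) works out to: P(data | bowl A) = (3/7)(3/7) = 0.18367; P(data | bowl B) = (6/11)(6/11) = 0.29752.
The prior-weighted likelihoods are 1/2 · 0.18367 = 0.091837, 1/2 · 0.29752 = 0.14876; with total 0.2406.
By Bayes' rule, P(bowl B | data) = (0.14876) / (0.2406) = 0.6183.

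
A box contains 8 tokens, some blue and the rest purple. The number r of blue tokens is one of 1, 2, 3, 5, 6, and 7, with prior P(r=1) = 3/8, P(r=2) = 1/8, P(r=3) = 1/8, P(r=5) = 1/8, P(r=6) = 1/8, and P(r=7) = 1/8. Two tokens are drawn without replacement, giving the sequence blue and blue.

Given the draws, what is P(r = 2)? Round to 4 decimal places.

0.0200

Compute the likelihood of the observed sequence for each case: P(data | r = 1) = (1/8)(0/7) = 0; P(data | r = 2) = (2/8)(1/7) = 1/28; P(data | r = 3) = (3/8)(2/7) = 3/28; P(data | r = 5) = (5/8)(4/7) = 5/14; P(data | r = 6) = (6/8)(5/7) = 15/28; P(data | r = 7) = (7/8)(6/7) = 3/4.
Weighting by the prior gives 3/8 · 0 = 0, 1/8 · 1/28 = 1/224, 1/8 · 3/28 = 3/224, 1/8 · 5/14 = 5/112, 1/8 · 15/28 = 15/224, 1/8 · 3/4 = 3/32; these sum to 25/112.
So P(r = 2 | data) = (1/224) / (25/112) = 1/50.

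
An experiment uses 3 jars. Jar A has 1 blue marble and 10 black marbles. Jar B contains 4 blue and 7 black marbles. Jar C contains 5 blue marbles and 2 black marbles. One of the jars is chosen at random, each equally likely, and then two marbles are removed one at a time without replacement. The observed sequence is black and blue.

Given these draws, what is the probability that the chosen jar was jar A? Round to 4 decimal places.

0.1558

The likelihood of the observed sequence under each hypothesis: P(data | jar A) = (10/11)(1/10) = 0.090909; P(data | jar B) = (7/11)(4/10) = 0.25455; P(data | jar C) = (2/7)(5/6) = 0.2381.
Weighting by the prior gives 1/3 · 0.090909 = 0.030303, 1/3 · 0.25455 = 0.084848, 1/3 · 0.2381 = 0.079365; with total 0.19452.
So P(jar A | data) = (0.030303) / (0.19452) = 0.15579.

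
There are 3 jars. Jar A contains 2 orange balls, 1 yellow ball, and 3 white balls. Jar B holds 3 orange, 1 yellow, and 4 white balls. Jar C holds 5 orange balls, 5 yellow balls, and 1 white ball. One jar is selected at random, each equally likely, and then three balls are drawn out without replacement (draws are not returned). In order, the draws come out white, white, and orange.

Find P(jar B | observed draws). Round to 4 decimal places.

Compute the likelihood of the observed sequence for each case: P(data | jar A) = (3/6)(2/5)(2/4) = 1/10; P(data | jar B) = (4/8)(3/7)(3/6) = 3/28; P(data | jar C) = (1/11)(0/10) = 0.
Multiplying each by its prior: 1/3 · 1/10 = 1/30, 1/3 · 3/28 = 1/28, 1/3 · 0 = 0; with total 29/420.
By Bayes' rule, P(jar B | data) = (1/28) / (29/420) = 15/29.

0.5172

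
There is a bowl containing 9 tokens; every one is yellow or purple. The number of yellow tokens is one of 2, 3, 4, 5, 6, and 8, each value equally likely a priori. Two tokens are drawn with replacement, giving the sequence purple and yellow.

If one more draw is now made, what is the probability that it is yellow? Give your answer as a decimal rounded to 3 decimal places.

For each hypothesis, P(data | H) works out to: P(data | r = 2) = (7/9)(2/9) = 14/81; P(data | r = 3) = (6/9)(3/9) = 2/9; P(data | r = 4) = (5/9)(4/9) = 20/81; P(data | r = 5) = (4/9)(5/9) = 20/81; P(data | r = 6) = (3/9)(6/9) = 2/9; P(data | r = 8) = (1/9)(8/9) = 8/81.
The prior-weighted likelihoods are 1/6 · 14/81 = 7/243, 1/6 · 2/9 = 1/27, 1/6 · 20/81 = 10/243, 1/6 · 20/81 = 10/243, 1/6 · 2/9 = 1/27, 1/6 · 8/81 = 4/243; summing to 49/243.
The posterior is then P(r = 2 | data) = 1/7, P(r = 3 | data) = 9/49, P(r = 4 | data) = 10/49, P(r = 5 | data) = 10/49, P(r = 6 | data) = 9/49, P(r = 8 | data) = 4/49.
So P(yellow next | data) = Σ P(yellow next | H) P(H | data) = (2/9)(1/7) + (1/3)(9/49) + (4/9)(10/49) + (5/9)(10/49) + (2/3)(9/49) + (8/9)(4/49) = 31/63.

0.492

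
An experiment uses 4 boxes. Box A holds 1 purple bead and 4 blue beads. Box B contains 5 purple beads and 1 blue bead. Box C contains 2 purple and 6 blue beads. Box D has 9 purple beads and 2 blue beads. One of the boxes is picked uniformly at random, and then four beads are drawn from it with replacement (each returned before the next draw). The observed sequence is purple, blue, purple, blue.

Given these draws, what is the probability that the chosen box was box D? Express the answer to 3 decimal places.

0.217

Compute the likelihood of the observed sequence for each case: P(data | box A) = (1/5)(4/5)(1/5)(4/5) = 0.0256; P(data | box B) = (5/6)(1/6)(5/6)(1/6) = 0.01929; P(data | box C) = (2/8)(6/8)(2/8)(6/8) = 0.035156; P(data | box D) = (9/11)(2/11)(9/11)(2/11) = 0.02213.
Weighting by the prior gives 1/4 · 0.0256 = 0.0064, 1/4 · 0.01929 = 0.0048225, 1/4 · 0.035156 = 0.0087891, 1/4 · 0.02213 = 0.0055324; summing to 0.025544.
By Bayes' rule, P(box D | data) = (0.0055324) / (0.025544) = 0.21658.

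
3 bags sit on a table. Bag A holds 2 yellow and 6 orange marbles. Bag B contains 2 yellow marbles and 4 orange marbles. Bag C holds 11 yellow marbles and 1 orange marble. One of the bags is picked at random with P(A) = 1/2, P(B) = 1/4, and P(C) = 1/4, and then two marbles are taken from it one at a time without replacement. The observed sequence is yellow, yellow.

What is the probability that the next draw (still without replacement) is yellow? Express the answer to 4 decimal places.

Compute the likelihood of the observed sequence for each case: P(data | bag A) = (2/8)(1/7) = 1/28; P(data | bag B) = (2/6)(1/5) = 1/15; P(data | bag C) = (11/12)(10/11) = 5/6.
The prior-weighted likelihoods are 1/2 · 1/28 = 1/56, 1/4 · 1/15 = 1/60, 1/4 · 5/6 = 5/24; summing to 17/70.
Normalising, the posterior is P(bag A | data) = 5/68, P(bag B | data) = 7/102, P(bag C | data) = 175/204.
Averaging over the posterior, P(yellow next | data) = (0)(5/68) + (0)(7/102) + (9/10)(175/204) = 105/136.

0.7721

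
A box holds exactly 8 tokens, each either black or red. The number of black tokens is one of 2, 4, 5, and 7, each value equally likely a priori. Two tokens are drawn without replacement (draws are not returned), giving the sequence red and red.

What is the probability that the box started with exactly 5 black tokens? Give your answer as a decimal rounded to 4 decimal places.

For each hypothesis, P(data | H) works out to: P(data | r = 2) = (6/8)(5/7) = 15/28; P(data | r = 4) = (4/8)(3/7) = 3/14; P(data | r = 5) = (3/8)(2/7) = 3/28; P(data | r = 7) = (1/8)(0/7) = 0.
Weighting by the prior gives 1/4 · 15/28 = 15/112, 1/4 · 3/14 = 3/56, 1/4 · 3/28 = 3/112, 1/4 · 0 = 0; summing to 3/14.
Therefore the posterior P(r = 5 | data) = (3/112) / (3/14) = 1/8.

0.1250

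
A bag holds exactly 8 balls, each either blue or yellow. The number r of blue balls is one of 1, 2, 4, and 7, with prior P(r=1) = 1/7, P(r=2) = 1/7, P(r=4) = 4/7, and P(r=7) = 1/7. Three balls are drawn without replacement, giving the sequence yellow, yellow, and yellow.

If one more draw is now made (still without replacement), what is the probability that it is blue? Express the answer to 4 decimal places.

0.3915

Under each hypothesis, the probability of the observed sequence is: P(data | r = 1) = (7/8)(6/7)(5/6) = 5/8; P(data | r = 2) = (6/8)(5/7)(4/6) = 5/14; P(data | r = 4) = (4/8)(3/7)(2/6) = 1/14; P(data | r = 7) = (1/8)(0/7) = 0.
Multiplying each by its prior: 1/7 · 5/8 = 5/56, 1/7 · 5/14 = 5/98, 4/7 · 1/14 = 2/49, 1/7 · 0 = 0; summing to 71/392.
The posterior is then P(r = 1 | data) = 35/71, P(r = 2 | data) = 20/71, P(r = 4 | data) = 16/71, P(r = 7 | data) = 0.
Averaging over the posterior, P(blue next | data) = (1/5)(35/71) + (2/5)(20/71) + (4/5)(16/71) = 139/355.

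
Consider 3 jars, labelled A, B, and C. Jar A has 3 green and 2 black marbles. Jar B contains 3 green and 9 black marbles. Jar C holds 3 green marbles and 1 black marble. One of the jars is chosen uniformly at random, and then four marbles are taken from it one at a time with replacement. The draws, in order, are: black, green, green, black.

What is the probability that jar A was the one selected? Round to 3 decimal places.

0.450

The likelihood of the observed sequence under each hypothesis: P(data | jar A) = (2/5)(3/5)(3/5)(2/5) = 0.0576; P(data | jar B) = (9/12)(3/12)(3/12)(9/12) = 0.035156; P(data | jar C) = (1/4)(3/4)(3/4)(1/4) = 0.035156.
Weighting by the prior gives 1/3 · 0.0576 = 0.0192, 1/3 · 0.035156 = 0.011719, 1/3 · 0.035156 = 0.011719; these sum to 0.042638.
Hence P(jar A | data) = (0.0192) / (0.042638) = 0.45031.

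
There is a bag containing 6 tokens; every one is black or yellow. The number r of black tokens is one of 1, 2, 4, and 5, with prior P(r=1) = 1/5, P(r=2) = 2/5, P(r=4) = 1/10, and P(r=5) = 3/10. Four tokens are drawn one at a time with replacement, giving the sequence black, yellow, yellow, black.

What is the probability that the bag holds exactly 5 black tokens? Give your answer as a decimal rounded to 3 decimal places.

Under each hypothesis, the probability of the observed sequence is: P(data | r = 1) = (1/6)(5/6)(5/6)(1/6) = 0.01929; P(data | r = 2) = (2/6)(4/6)(4/6)(2/6) = 0.049383; P(data | r = 4) = (4/6)(2/6)(2/6)(4/6) = 0.049383; P(data | r = 5) = (5/6)(1/6)(1/6)(5/6) = 0.01929.
Weighting by the prior gives 1/5 · 0.01929 = 0.003858, 2/5 · 0.049383 = 0.019753, 1/10 · 0.049383 = 0.0049383, 3/10 · 0.01929 = 0.005787; with total 0.034336.
Therefore the posterior P(r = 5 | data) = (0.005787) / (0.034336) = 0.16854.

0.169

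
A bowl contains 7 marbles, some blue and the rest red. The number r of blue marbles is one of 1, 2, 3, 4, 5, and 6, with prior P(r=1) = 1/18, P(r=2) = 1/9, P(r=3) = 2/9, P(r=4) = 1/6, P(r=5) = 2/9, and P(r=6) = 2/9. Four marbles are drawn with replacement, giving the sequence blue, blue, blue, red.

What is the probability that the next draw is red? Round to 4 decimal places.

Under each hypothesis, the probability of the observed sequence is: P(data | r = 1) = (1/7)(1/7)(1/7)(6/7) = 0.002499; P(data | r = 2) = (2/7)(2/7)(2/7)(5/7) = 0.01666; P(data | r = 3) = (3/7)(3/7)(3/7)(4/7) = 0.044981; P(data | r = 4) = (4/7)(4/7)(4/7)(3/7) = 0.079967; P(data | r = 5) = (5/7)(5/7)(5/7)(2/7) = 0.10412; P(data | r = 6) = (6/7)(6/7)(6/7)(1/7) = 0.089963.
Weighting by the prior gives 1/18 · 0.002499 = 0.00013883, 1/9 · 0.01666 = 0.0018511, 2/9 · 0.044981 = 0.0099958, 1/6 · 0.079967 = 0.013328, 2/9 · 0.10412 = 0.023139, 2/9 · 0.089963 = 0.019992; with total 0.068444.
Normalising, the posterior is P(r = 1 | data) = 0.0020284, P(r = 2 | data) = 0.027045, P(r = 3 | data) = 0.14604, P(r = 4 | data) = 0.19473, P(r = 5 | data) = 0.33807, P(r = 6 | data) = 0.29209.
Averaging over the posterior, P(red next | data) = (6/7)(0.0020284) + (5/7)(0.027045) + (4/7)(0.14604) + (3/7)(0.19473) + (2/7)(0.33807) + (1/7)(0.29209) = 0.32628.

0.3263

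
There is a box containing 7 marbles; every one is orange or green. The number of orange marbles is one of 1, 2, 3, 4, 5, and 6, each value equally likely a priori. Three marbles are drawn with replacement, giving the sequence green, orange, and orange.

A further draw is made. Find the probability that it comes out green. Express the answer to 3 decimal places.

0.408

The likelihood of the observed sequence under each hypothesis: P(data | r = 1) = (6/7)(1/7)(1/7) = 0.017493; P(data | r = 2) = (5/7)(2/7)(2/7) = 0.058309; P(data | r = 3) = (4/7)(3/7)(3/7) = 0.10496; P(data | r = 4) = (3/7)(4/7)(4/7) = 0.13994; P(data | r = 5) = (2/7)(5/7)(5/7) = 0.14577; P(data | r = 6) = (1/7)(6/7)(6/7) = 0.10496.
The prior-weighted likelihoods are 1/6 · 0.017493 = 0.0029155, 1/6 · 0.058309 = 0.0097182, 1/6 · 0.10496 = 0.017493, 1/6 · 0.13994 = 0.023324, 1/6 · 0.14577 = 0.024295, 1/6 · 0.10496 = 0.017493; summing to 0.095238.
Dividing through by the total gives posterior P(r = 1 | data) = 0.030612, P(r = 2 | data) = 0.10204, P(r = 3 | data) = 0.18367, P(r = 4 | data) = 0.2449, P(r = 5 | data) = 0.2551, P(r = 6 | data) = 0.18367.
The predictive probability is P(green next | data) = (6/7)(0.030612) + (5/7)(0.10204) + (4/7)(0.18367) + (3/7)(0.2449) + (2/7)(0.2551) + (1/7)(0.18367) = 0.40816.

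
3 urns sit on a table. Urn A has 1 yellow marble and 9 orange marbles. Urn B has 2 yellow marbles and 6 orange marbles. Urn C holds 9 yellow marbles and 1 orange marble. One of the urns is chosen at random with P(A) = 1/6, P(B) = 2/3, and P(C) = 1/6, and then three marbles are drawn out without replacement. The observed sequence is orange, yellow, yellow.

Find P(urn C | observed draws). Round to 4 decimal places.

0.4118

Compute the likelihood of the observed sequence for each case: P(data | urn A) = (9/10)(1/9)(0/8) = 0; P(data | urn B) = (6/8)(2/7)(1/6) = 1/28; P(data | urn C) = (1/10)(9/9)(8/8) = 1/10.
Weighting by the prior gives 1/6 · 0 = 0, 2/3 · 1/28 = 1/42, 1/6 · 1/10 = 1/60; these sum to 17/420.
Hence P(urn C | data) = (1/60) / (17/420) = 7/17.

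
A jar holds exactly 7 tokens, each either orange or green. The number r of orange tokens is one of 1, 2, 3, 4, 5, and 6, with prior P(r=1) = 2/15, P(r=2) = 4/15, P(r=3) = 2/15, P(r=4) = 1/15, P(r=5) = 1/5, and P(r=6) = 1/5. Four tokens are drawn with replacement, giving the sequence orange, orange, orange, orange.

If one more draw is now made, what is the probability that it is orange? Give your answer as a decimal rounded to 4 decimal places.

Under each hypothesis, the probability of the observed sequence is: P(data | r = 1) = (1/7)(1/7)(1/7)(1/7) = 0.00041649; P(data | r = 2) = (2/7)(2/7)(2/7)(2/7) = 0.0066639; P(data | r = 3) = (3/7)(3/7)(3/7)(3/7) = 0.033736; P(data | r = 4) = (4/7)(4/7)(4/7)(4/7) = 0.10662; P(data | r = 5) = (5/7)(5/7)(5/7)(5/7) = 0.26031; P(data | r = 6) = (6/7)(6/7)(6/7)(6/7) = 0.53978.
Weighting by the prior gives 2/15 · 0.00041649 = 5.5532e-05, 4/15 · 0.0066639 = 0.001777, 2/15 · 0.033736 = 0.0044981, 1/15 · 0.10662 = 0.0071081, 1/5 · 0.26031 = 0.052062, 1/5 · 0.53978 = 0.10796; these sum to 0.17346.
The posterior is then P(r = 1 | data) = 0.00032015, P(r = 2 | data) = 0.010245, P(r = 3 | data) = 0.025932, P(r = 4 | data) = 0.04098, P(r = 5 | data) = 0.30014, P(r = 6 | data) = 0.62238.
Averaging over the posterior, P(orange next | data) = (1/7)(0.00032015) + (2/7)(0.010245) + (3/7)(0.025932) + (4/7)(0.04098) + (5/7)(0.30014) + (6/7)(0.62238) = 0.78536.

0.7854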